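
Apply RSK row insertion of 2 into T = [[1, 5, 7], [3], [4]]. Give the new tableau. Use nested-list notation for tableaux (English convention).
[[1, 2, 7], [3, 5], [4]]

In row 1, 2 replaces 5 (the leftmost entry greater than 2); 5 is bumped to row 2. 5 is appended to row 2. The new tableau is [[1, 2, 7], [3, 5], [4]].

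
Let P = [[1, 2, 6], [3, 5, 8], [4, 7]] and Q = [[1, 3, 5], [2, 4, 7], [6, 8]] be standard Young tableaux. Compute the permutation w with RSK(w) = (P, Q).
Reverse the RSK construction: for i from n down to 1, find the cell of Q containing i, remove the entry at that cell from P, and reverse-bump it up through P; the value ejected from row 1 is w(i).

Step i=8: Q has 8 at row 3, column 2; remove 7 from row 3 of P and reverse-bump: 7 enters row 2 and ejects 5; 5 enters row 1 and ejects 2. So w(8) = 2. P is now [[1, 5, 6], [3, 7, 8], [4]].
Step i=7: Q has 7 at row 2, column 3; remove 8 from row 2 of P and reverse-bump: 8 enters row 1 and ejects 6. So w(7) = 6. P is now [[1, 5, 8], [3, 7], [4]].
Step i=6: Q has 6 at row 3, column 1; remove 4 from row 3 of P and reverse-bump: 4 enters row 2 and ejects 3; 3 enters row 1 and ejects 1. So w(6) = 1. P is now [[3, 5, 8], [4, 7]].
Step i=5: Q has 5 at row 1, column 3; remove that cell from P, ejecting 8. So w(5) = 8. P is now [[3, 5], [4, 7]].
Step i=4: Q has 4 at row 2, column 2; remove 7 from row 2 of P and reverse-bump: 7 enters row 1 and ejects 5. So w(4) = 5. P is now [[3, 7], [4]].
Step i=3: Q has 3 at row 1, column 2; remove that cell from P, ejecting 7. So w(3) = 7. P is now [[3], [4]].
Step i=2: Q has 2 at row 2, column 1; remove 4 from row 2 of P and reverse-bump: 4 enters row 1 and ejects 3. So w(2) = 3. P is now [[4]].
Step i=1: Q has 1 at row 1, column 1; remove that cell from P, ejecting 4. So w(1) = 4. P is now [].

So w = 4 3 7 5 8 1 6 2.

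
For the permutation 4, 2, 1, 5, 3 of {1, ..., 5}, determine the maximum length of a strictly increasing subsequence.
2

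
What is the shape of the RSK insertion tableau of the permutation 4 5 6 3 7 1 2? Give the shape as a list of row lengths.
RSK row insertion gives P = [[1, 2, 6, 7], [3, 5], [4]], which has shape [4, 2, 1].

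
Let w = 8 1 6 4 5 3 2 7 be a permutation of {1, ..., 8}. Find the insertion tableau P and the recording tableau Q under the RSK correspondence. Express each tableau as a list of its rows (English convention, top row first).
P = [[1, 2, 5, 7], [3], [4], [6], [8]], Q = [[1, 3, 5, 8], [2], [4], [6], [7]]

Insert each entry of the permutation into P by Schensted row insertion, recording in Q the position of each new cell.

Insert 8: appended to row 1. P = [[8]].
Insert 1: 1 bumps 8 from row 1; 8 starts row 2. P = [[1], [8]].
Insert 6: appended to row 1. P = [[1, 6], [8]].
Insert 4: 4 bumps 6 from row 1; 6 bumps 8 from row 2; 8 starts row 3. P = [[1, 4], [6], [8]].
Insert 5: appended to row 1. P = [[1, 4, 5], [6], [8]].
Insert 3: 3 bumps 4 from row 1; 4 bumps 6 from row 2; 6 bumps 8 from row 3; 8 starts row 4. P = [[1, 3, 5], [4], [6], [8]].
Insert 2: 2 bumps 3 from row 1; 3 bumps 4 from row 2; 4 bumps 6 from row 3; 6 bumps 8 from row 4; 8 starts row 5. P = [[1, 2, 5], [3], [4], [6], [8]].
Insert 7: appended to row 1. P = [[1, 2, 5, 7], [3], [4], [6], [8]].

So P = [[1, 2, 5, 7], [3], [4], [6], [8]], Q = [[1, 3, 5, 8], [2], [4], [6], [7]].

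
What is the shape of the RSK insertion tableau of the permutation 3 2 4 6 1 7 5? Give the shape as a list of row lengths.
[4, 2, 1]

RSK row insertion gives P = [[1, 4, 5, 7], [2, 6], [3]], which has shape [4, 2, 1].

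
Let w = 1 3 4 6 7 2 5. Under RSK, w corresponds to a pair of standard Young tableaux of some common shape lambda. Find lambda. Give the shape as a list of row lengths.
Row-insert each entry into an empty tableau.

After inserting 1: P = [[1]].
After inserting 3: P = [[1, 3]].
After inserting 4: P = [[1, 3, 4]].
After inserting 6: P = [[1, 3, 4, 6]].
After inserting 7: P = [[1, 3, 4, 6, 7]].
After inserting 2: P = [[1, 2, 4, 6, 7], [3]].
After inserting 5: P = [[1, 2, 4, 5, 7], [3, 6]].

The final insertion tableau P = [[1, 2, 4, 5, 7], [3, 6]] has shape [5, 2].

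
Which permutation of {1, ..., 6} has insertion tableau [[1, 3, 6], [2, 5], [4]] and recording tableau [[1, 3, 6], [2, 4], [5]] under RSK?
Reverse RSK: for i = n, n-1, ..., 1, locate i in Q, remove the corresponding corner cell from P, and reverse-bump its entry up through P; the value ejected from row 1 is w(i).

So w = 4 2 5 3 1 6.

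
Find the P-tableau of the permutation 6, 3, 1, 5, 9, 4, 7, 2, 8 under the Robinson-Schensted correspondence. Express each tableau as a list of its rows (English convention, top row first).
Insert 6: appended to row 1. P = [[6]].
Insert 3: 3 bumps 6 from row 1; 6 starts row 2. P = [[3], [6]].
Insert 1: 1 bumps 3 from row 1; 3 bumps 6 from row 2; 6 starts row 3. P = [[1], [3], [6]].
Insert 5: appended to row 1. P = [[1, 5], [3], [6]].
Insert 9: appended to row 1. P = [[1, 5, 9], [3], [6]].
Insert 4: 4 bumps 5 from row 1; 5 appends to row 2. P = [[1, 4, 9], [3, 5], [6]].
Insert 7: 7 bumps 9 from row 1; 9 appends to row 2. P = [[1, 4, 7], [3, 5, 9], [6]].
Insert 2: 2 bumps 4 from row 1; 4 bumps 5 from row 2; 5 bumps 6 from row 3; 6 starts row 4. P = [[1, 2, 7], [3, 4, 9], [5], [6]].
Insert 8: appended to row 1. P = [[1, 2, 7, 8], [3, 4, 9], [5], [6]].

So P = [[1, 2, 7, 8], [3, 4, 9], [5], [6]].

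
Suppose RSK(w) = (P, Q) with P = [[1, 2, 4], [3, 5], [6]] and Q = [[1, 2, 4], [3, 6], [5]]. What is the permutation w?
1 6 3 5 2 4

Reverse the RSK construction: for i from n down to 1, find the cell of Q containing i, remove the entry at that cell from P, and reverse-bump it up through P; the value ejected from row 1 is w(i).

Step i=6: Q has 6 at row 2, column 2; remove 5 from row 2 of P and reverse-bump: 5 enters row 1 and ejects 4. So w(6) = 4. P is now [[1, 2, 5], [3], [6]].
Step i=5: Q has 5 at row 3, column 1; remove 6 from row 3 of P and reverse-bump: 6 enters row 2 and ejects 3; 3 enters row 1 and ejects 2. So w(5) = 2. P is now [[1, 3, 5], [6]].
Step i=4: Q has 4 at row 1, column 3; remove that cell from P, ejecting 5. So w(4) = 5. P is now [[1, 3], [6]].
Step i=3: Q has 3 at row 2, column 1; remove 6 from row 2 of P and reverse-bump: 6 enters row 1 and ejects 3. So w(3) = 3. P is now [[1, 6]].
Step i=2: Q has 2 at row 1, column 2; remove that cell from P, ejecting 6. So w(2) = 6. P is now [[1]].
Step i=1: Q has 1 at row 1, column 1; remove that cell from P, ejecting 1. So w(1) = 1. P is now [].

So w = 1 6 3 5 2 4.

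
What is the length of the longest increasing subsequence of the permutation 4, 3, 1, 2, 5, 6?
4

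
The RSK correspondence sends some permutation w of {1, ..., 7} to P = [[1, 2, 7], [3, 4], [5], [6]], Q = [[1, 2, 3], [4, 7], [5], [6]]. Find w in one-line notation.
Reverse the RSK construction: for i from n down to 1, find the cell of Q containing i, remove the entry at that cell from P, and reverse-bump it up through P; the value ejected from row 1 is w(i).

Step i=7: Q has 7 at row 2, column 2; remove 4 from row 2 of P and reverse-bump: 4 enters row 1 and ejects 2. So w(7) = 2. P is now [[1, 4, 7], [3], [5], [6]].
Step i=6: Q has 6 at row 4, column 1; remove 6 from row 4 of P and reverse-bump: 6 enters row 3 and ejects 5; 5 enters row 2 and ejects 3; 3 enters row 1 and ejects 1. So w(6) = 1. P is now [[3, 4, 7], [5], [6]].
Step i=5: Q has 5 at row 3, column 1; remove 6 from row 3 of P and reverse-bump: 6 enters row 2 and ejects 5; 5 enters row 1 and ejects 4. So w(5) = 4. P is now [[3, 5, 7], [6]].
Step i=4: Q has 4 at row 2, column 1; remove 6 from row 2 of P and reverse-bump: 6 enters row 1 and ejects 5. So w(4) = 5. P is now [[3, 6, 7]].
Step i=3: Q has 3 at row 1, column 3; remove that cell from P, ejecting 7. So w(3) = 7. P is now [[3, 6]].
Step i=2: Q has 2 at row 1, column 2; remove that cell from P, ejecting 6. So w(2) = 6. P is now [[3]].
Step i=1: Q has 1 at row 1, column 1; remove that cell from P, ejecting 3. So w(1) = 3. P is now [].

So w = 3 6 7 5 4 1 2.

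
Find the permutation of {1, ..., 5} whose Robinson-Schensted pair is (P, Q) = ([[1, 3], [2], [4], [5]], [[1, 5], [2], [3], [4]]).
Reverse the RSK construction: for i from n down to 1, find the cell of Q containing i, remove the entry at that cell from P, and reverse-bump it up through P; the value ejected from row 1 is w(i).

Step i=5: Q has 5 at row 1, column 2; remove that cell from P, ejecting 3. So w(5) = 3. P is now [[1], [2], [4], [5]].
Step i=4: Q has 4 at row 4, column 1; remove 5 from row 4 of P and reverse-bump: 5 enters row 3 and ejects 4; 4 enters row 2 and ejects 2; 2 enters row 1 and ejects 1. So w(4) = 1. P is now [[2], [4], [5]].
Step i=3: Q has 3 at row 3, column 1; remove 5 from row 3 of P and reverse-bump: 5 enters row 2 and ejects 4; 4 enters row 1 and ejects 2. So w(3) = 2. P is now [[4], [5]].
Step i=2: Q has 2 at row 2, column 1; remove 5 from row 2 of P and reverse-bump: 5 enters row 1 and ejects 4. So w(2) = 4. P is now [[5]].
Step i=1: Q has 1 at row 1, column 1; remove that cell from P, ejecting 5. So w(1) = 5. P is now [].

So w = 5 4 2 1 3.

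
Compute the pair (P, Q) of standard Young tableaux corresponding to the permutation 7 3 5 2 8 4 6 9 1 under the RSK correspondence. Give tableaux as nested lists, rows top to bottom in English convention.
P = [[1, 4, 6, 9], [2, 5, 8], [3], [7]], Q = [[1, 3, 5, 8], [2, 6, 7], [4], [9]]

Insert each entry of the permutation into P by Schensted row insertion, recording in Q the position of each new cell.

Insert 7: appended to row 1. P = [[7]].
Insert 3: 3 bumps 7 from row 1; 7 starts row 2. P = [[3], [7]].
Insert 5: appended to row 1. P = [[3, 5], [7]].
Insert 2: 2 bumps 3 from row 1; 3 bumps 7 from row 2; 7 starts row 3. P = [[2, 5], [3], [7]].
Insert 8: appended to row 1. P = [[2, 5, 8], [3], [7]].
Insert 4: 4 bumps 5 from row 1; 5 appends to row 2. P = [[2, 4, 8], [3, 5], [7]].
Insert 6: 6 bumps 8 from row 1; 8 appends to row 2. P = [[2, 4, 6], [3, 5, 8], [7]].
Insert 9: appended to row 1. P = [[2, 4, 6, 9], [3, 5, 8], [7]].
Insert 1: 1 bumps 2 from row 1; 2 bumps 3 from row 2; 3 bumps 7 from row 3; 7 starts row 4. P = [[1, 4, 6, 9], [2, 5, 8], [3], [7]].

So P = [[1, 4, 6, 9], [2, 5, 8], [3], [7]], Q = [[1, 3, 5, 8], [2, 6, 7], [4], [9]].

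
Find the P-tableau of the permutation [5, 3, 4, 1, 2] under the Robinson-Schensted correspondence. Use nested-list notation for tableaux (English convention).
Insert 5: appended to row 1. P = [[5]].
Insert 3: 3 bumps 5 from row 1; 5 starts row 2. P = [[3], [5]].
Insert 4: appended to row 1. P = [[3, 4], [5]].
Insert 1: 1 bumps 3 from row 1; 3 bumps 5 from row 2; 5 starts row 3. P = [[1, 4], [3], [5]].
Insert 2: 2 bumps 4 from row 1; 4 appends to row 2. P = [[1, 2], [3, 4], [5]].

So P = [[1, 2], [3, 4], [5]].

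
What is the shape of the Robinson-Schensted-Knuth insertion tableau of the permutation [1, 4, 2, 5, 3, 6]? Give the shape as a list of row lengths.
Row-insert each entry into an empty tableau.

After inserting 1: P = [[1]].
After inserting 4: P = [[1, 4]].
After inserting 2: P = [[1, 2], [4]].
After inserting 5: P = [[1, 2, 5], [4]].
After inserting 3: P = [[1, 2, 3], [4, 5]].
After inserting 6: P = [[1, 2, 3, 6], [4, 5]].

The final insertion tableau P = [[1, 2, 3, 6], [4, 5]] has shape [4, 2].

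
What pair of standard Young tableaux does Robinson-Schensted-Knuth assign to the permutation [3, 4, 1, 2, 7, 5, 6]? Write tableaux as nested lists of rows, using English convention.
Insert each entry of the permutation into P by Schensted row insertion, recording in Q the position of each new cell.

Insert 3: appended to row 1. P = [[3]].
Insert 4: appended to row 1. P = [[3, 4]].
Insert 1: 1 bumps 3 from row 1; 3 starts row 2. P = [[1, 4], [3]].
Insert 2: 2 bumps 4 from row 1; 4 appends to row 2. P = [[1, 2], [3, 4]].
Insert 7: appended to row 1. P = [[1, 2, 7], [3, 4]].
Insert 5: 5 bumps 7 from row 1; 7 appends to row 2. P = [[1, 2, 5], [3, 4, 7]].
Insert 6: appended to row 1. P = [[1, 2, 5, 6], [3, 4, 7]].

So P = [[1, 2, 5, 6], [3, 4, 7]], Q = [[1, 2, 5, 7], [3, 4, 6]].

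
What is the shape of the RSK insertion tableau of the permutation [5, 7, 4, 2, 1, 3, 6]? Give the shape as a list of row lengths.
[3, 2, 1, 1]

Row-insert each entry into an empty tableau.

After inserting 5: P = [[5]].
After inserting 7: P = [[5, 7]].
After inserting 4: P = [[4, 7], [5]].
After inserting 2: P = [[2, 7], [4], [5]].
After inserting 1: P = [[1, 7], [2], [4], [5]].
After inserting 3: P = [[1, 3], [2, 7], [4], [5]].
After inserting 6: P = [[1, 3, 6], [2, 7], [4], [5]].

The final insertion tableau P = [[1, 3, 6], [2, 7], [4], [5]] has shape [3, 2, 1, 1].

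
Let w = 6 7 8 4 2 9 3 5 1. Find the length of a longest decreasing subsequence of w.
4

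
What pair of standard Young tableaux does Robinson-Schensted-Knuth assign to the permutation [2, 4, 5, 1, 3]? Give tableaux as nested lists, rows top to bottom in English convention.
Insert each entry of the permutation into P by Schensted row insertion, recording in Q the position of each new cell.

Insert 2: appended to row 1. P = [[2]].
Insert 4: appended to row 1. P = [[2, 4]].
Insert 5: appended to row 1. P = [[2, 4, 5]].
Insert 1: 1 bumps 2 from row 1; 2 starts row 2. P = [[1, 4, 5], [2]].
Insert 3: 3 bumps 4 from row 1; 4 appends to row 2. P = [[1, 3, 5], [2, 4]].

So P = [[1, 3, 5], [2, 4]], Q = [[1, 2, 3], [4, 5]].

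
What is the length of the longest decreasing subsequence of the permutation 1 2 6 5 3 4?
3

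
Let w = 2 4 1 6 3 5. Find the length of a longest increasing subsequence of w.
3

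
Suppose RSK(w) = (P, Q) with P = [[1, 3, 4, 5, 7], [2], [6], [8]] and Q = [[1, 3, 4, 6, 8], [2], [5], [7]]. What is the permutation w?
Reverse the RSK construction: for i from n down to 1, find the cell of Q containing i, remove the entry at that cell from P, and reverse-bump it up through P; the value ejected from row 1 is w(i).

Step i=8: Q has 8 at row 1, column 5; remove that cell from P, ejecting 7. So w(8) = 7. P is now [[1, 3, 4, 5], [2], [6], [8]].
Step i=7: Q has 7 at row 4, column 1; remove 8 from row 4 of P and reverse-bump: 8 enters row 3 and ejects 6; 6 enters row 2 and ejects 2; 2 enters row 1 and ejects 1. So w(7) = 1. P is now [[2, 3, 4, 5], [6], [8]].
Step i=6: Q has 6 at row 1, column 4; remove that cell from P, ejecting 5. So w(6) = 5. P is now [[2, 3, 4], [6], [8]].
Step i=5: Q has 5 at row 3, column 1; remove 8 from row 3 of P and reverse-bump: 8 enters row 2 and ejects 6; 6 enters row 1 and ejects 4. So w(5) = 4. P is now [[2, 3, 6], [8]].
Step i=4: Q has 4 at row 1, column 3; remove that cell from P, ejecting 6. So w(4) = 6. P is now [[2, 3], [8]].
Step i=3: Q has 3 at row 1, column 2; remove that cell from P, ejecting 3. So w(3) = 3. P is now [[2], [8]].
Step i=2: Q has 2 at row 2, column 1; remove 8 from row 2 of P and reverse-bump: 8 enters row 1 and ejects 2. So w(2) = 2. P is now [[8]].
Step i=1: Q has 1 at row 1, column 1; remove that cell from P, ejecting 8. So w(1) = 8. P is now [].

So w = 8 2 3 6 4 5 1 7.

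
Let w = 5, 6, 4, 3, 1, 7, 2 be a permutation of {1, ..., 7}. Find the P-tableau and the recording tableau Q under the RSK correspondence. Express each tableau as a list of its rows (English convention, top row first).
Insert each entry of the permutation into P by Schensted row insertion, recording in Q the position of each new cell.

Insert 5: appended to row 1. P = [[5]].
Insert 6: appended to row 1. P = [[5, 6]].
Insert 4: 4 bumps 5 from row 1; 5 starts row 2. P = [[4, 6], [5]].
Insert 3: 3 bumps 4 from row 1; 4 bumps 5 from row 2; 5 starts row 3. P = [[3, 6], [4], [5]].
Insert 1: 1 bumps 3 from row 1; 3 bumps 4 from row 2; 4 bumps 5 from row 3; 5 starts row 4. P = [[1, 6], [3], [4], [5]].
Insert 7: appended to row 1. P = [[1, 6, 7], [3], [4], [5]].
Insert 2: 2 bumps 6 from row 1; 6 appends to row 2. P = [[1, 2, 7], [3, 6], [4], [5]].

So P = [[1, 2, 7], [3, 6], [4], [5]], Q = [[1, 2, 6], [3, 7], [4], [5]].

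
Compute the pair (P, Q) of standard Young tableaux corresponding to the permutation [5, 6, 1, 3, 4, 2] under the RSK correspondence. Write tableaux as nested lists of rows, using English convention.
Insert each entry of the permutation into P by Schensted row insertion, recording in Q the position of each new cell.

Insert 5: appended to row 1. P = [[5]].
Insert 6: appended to row 1. P = [[5, 6]].
Insert 1: 1 bumps 5 from row 1; 5 starts row 2. P = [[1, 6], [5]].
Insert 3: 3 bumps 6 from row 1; 6 appends to row 2. P = [[1, 3], [5, 6]].
Insert 4: appended to row 1. P = [[1, 3, 4], [5, 6]].
Insert 2: 2 bumps 3 from row 1; 3 bumps 5 from row 2; 5 starts row 3. P = [[1, 2, 4], [3, 6], [5]].

So P = [[1, 2, 4], [3, 6], [5]], Q = [[1, 2, 5], [3, 4], [6]].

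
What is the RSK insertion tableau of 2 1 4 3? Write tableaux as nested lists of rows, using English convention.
Insert 2: appended to row 1. P = [[2]].
Insert 1: 1 bumps 2 from row 1; 2 starts row 2. P = [[1], [2]].
Insert 4: appended to row 1. P = [[1, 4], [2]].
Insert 3: 3 bumps 4 from row 1; 4 appends to row 2. P = [[1, 3], [2, 4]].

So P = [[1, 3], [2, 4]].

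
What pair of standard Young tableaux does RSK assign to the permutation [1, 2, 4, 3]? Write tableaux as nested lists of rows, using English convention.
Insert each entry of the permutation into P by Schensted row insertion, recording in Q the position of each new cell.

Insert 1: appended to row 1. P = [[1]], Q = [[1]].
Insert 2: appended to row 1. P = [[1, 2]], Q = [[1, 2]].
Insert 4: appended to row 1. P = [[1, 2, 4]], Q = [[1, 2, 3]].
Insert 3: 3 bumps 4 from row 1; 4 starts row 2. P = [[1, 2, 3], [4]], Q = [[1, 2, 3], [4]].

So P = [[1, 2, 3], [4]], Q = [[1, 2, 3], [4]].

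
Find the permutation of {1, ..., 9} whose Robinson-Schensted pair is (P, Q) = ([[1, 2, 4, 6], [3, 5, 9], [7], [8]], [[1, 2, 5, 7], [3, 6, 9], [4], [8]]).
1 8 3 2 7 5 9 4 6

Reverse the RSK construction: for i from n down to 1, find the cell of Q containing i, remove the entry at that cell from P, and reverse-bump it up through P; the value ejected from row 1 is w(i).

Step i=9: Q has 9 at row 2, column 3; remove 9 from row 2 of P and reverse-bump: 9 enters row 1 and ejects 6. So w(9) = 6. P is now [[1, 2, 4, 9], [3, 5], [7], [8]].
Step i=8: Q has 8 at row 4, column 1; remove 8 from row 4 of P and reverse-bump: 8 enters row 3 and ejects 7; 7 enters row 2 and ejects 5; 5 enters row 1 and ejects 4. So w(8) = 4. P is now [[1, 2, 5, 9], [3, 7], [8]].
Step i=7: Q has 7 at row 1, column 4; remove that cell from P, ejecting 9. So w(7) = 9. P is now [[1, 2, 5], [3, 7], [8]].
Step i=6: Q has 6 at row 2, column 2; remove 7 from row 2 of P and reverse-bump: 7 enters row 1 and ejects 5. So w(6) = 5. P is now [[1, 2, 7], [3], [8]].
Step i=5: Q has 5 at row 1, column 3; remove that cell from P, ejecting 7. So w(5) = 7. P is now [[1, 2], [3], [8]].
Step i=4: Q has 4 at row 3, column 1; remove 8 from row 3 of P and reverse-bump: 8 enters row 2 and ejects 3; 3 enters row 1 and ejects 2. So w(4) = 2. P is now [[1, 3], [8]].
Step i=3: Q has 3 at row 2, column 1; remove 8 from row 2 of P and reverse-bump: 8 enters row 1 and ejects 3. So w(3) = 3. P is now [[1, 8]].
Step i=2: Q has 2 at row 1, column 2; remove that cell from P, ejecting 8. So w(2) = 8. P is now [[1]].
Step i=1: Q has 1 at row 1, column 1; remove that cell from P, ejecting 1. So w(1) = 1. P is now [].

So w = 1 8 3 2 7 5 9 4 6.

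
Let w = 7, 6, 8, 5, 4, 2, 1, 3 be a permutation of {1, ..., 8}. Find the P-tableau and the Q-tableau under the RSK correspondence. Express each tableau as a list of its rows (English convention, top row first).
Insert each entry of the permutation into P by Schensted row insertion, recording in Q the position of each new cell.

Insert 7: appended to row 1. P = [[7]].
Insert 6: 6 bumps 7 from row 1; 7 starts row 2. P = [[6], [7]].
Insert 8: appended to row 1. P = [[6, 8], [7]].
Insert 5: 5 bumps 6 from row 1; 6 bumps 7 from row 2; 7 starts row 3. P = [[5, 8], [6], [7]].
Insert 4: 4 bumps 5 from row 1; 5 bumps 6 from row 2; 6 bumps 7 from row 3; 7 starts row 4. P = [[4, 8], [5], [6], [7]].
Insert 2: 2 bumps 4 from row 1; 4 bumps 5 from row 2; 5 bumps 6 from row 3; 6 bumps 7 from row 4; 7 starts row 5. P = [[2, 8], [4], [5], [6], [7]].
Insert 1: 1 bumps 2 from row 1; 2 bumps 4 from row 2; 4 bumps 5 from row 3; 5 bumps 6 from row 4; 6 bumps 7 from row 5; 7 starts row 6. P = [[1, 8], [2], [4], [5], [6], [7]].
Insert 3: 3 bumps 8 from row 1; 8 appends to row 2. P = [[1, 3], [2, 8], [4], [5], [6], [7]].

So P = [[1, 3], [2, 8], [4], [5], [6], [7]], Q = [[1, 3], [2, 8], [4], [5], [6], [7]].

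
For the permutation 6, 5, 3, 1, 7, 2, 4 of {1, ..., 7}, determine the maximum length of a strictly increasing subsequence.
3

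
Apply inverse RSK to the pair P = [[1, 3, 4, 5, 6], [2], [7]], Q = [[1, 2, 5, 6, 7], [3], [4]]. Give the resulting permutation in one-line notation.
Reverse the RSK construction: for i from n down to 1, find the cell of Q containing i, remove the entry at that cell from P, and reverse-bump it up through P; the value ejected from row 1 is w(i).

Step i=7: Q has 7 at row 1, column 5; remove that cell from P, ejecting 6. So w(7) = 6. P is now [[1, 3, 4, 5], [2], [7]].
Step i=6: Q has 6 at row 1, column 4; remove that cell from P, ejecting 5. So w(6) = 5. P is now [[1, 3, 4], [2], [7]].
Step i=5: Q has 5 at row 1, column 3; remove that cell from P, ejecting 4. So w(5) = 4. P is now [[1, 3], [2], [7]].
Step i=4: Q has 4 at row 3, column 1; remove 7 from row 3 of P and reverse-bump: 7 enters row 2 and ejects 2; 2 enters row 1 and ejects 1. So w(4) = 1. P is now [[2, 3], [7]].
Step i=3: Q has 3 at row 2, column 1; remove 7 from row 2 of P and reverse-bump: 7 enters row 1 and ejects 3. So w(3) = 3. P is now [[2, 7]].
Step i=2: Q has 2 at row 1, column 2; remove that cell from P, ejecting 7. So w(2) = 7. P is now [[2]].
Step i=1: Q has 1 at row 1, column 1; remove that cell from P, ejecting 2. So w(1) = 2. P is now [].

So w = 2 7 3 1 4 5 6.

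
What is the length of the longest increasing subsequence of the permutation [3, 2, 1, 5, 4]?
2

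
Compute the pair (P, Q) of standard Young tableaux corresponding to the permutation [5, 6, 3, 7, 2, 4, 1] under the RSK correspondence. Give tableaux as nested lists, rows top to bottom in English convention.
P = [[1, 4, 7], [2, 6], [3], [5]], Q = [[1, 2, 4], [3, 6], [5], [7]]

Insert each entry of the permutation into P by Schensted row insertion, recording in Q the position of each new cell.

Insert 5: appended to row 1. P = [[5]].
Insert 6: appended to row 1. P = [[5, 6]].
Insert 3: 3 bumps 5 from row 1; 5 starts row 2. P = [[3, 6], [5]].
Insert 7: appended to row 1. P = [[3, 6, 7], [5]].
Insert 2: 2 bumps 3 from row 1; 3 bumps 5 from row 2; 5 starts row 3. P = [[2, 6, 7], [3], [5]].
Insert 4: 4 bumps 6 from row 1; 6 appends to row 2. P = [[2, 4, 7], [3, 6], [5]].
Insert 1: 1 bumps 2 from row 1; 2 bumps 3 from row 2; 3 bumps 5 from row 3; 5 starts row 4. P = [[1, 4, 7], [2, 6], [3], [5]].

So P = [[1, 4, 7], [2, 6], [3], [5]], Q = [[1, 2, 4], [3, 6], [5], [7]].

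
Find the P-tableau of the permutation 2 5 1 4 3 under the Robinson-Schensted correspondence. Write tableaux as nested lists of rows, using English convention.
P = [[1, 3], [2, 4], [5]]

Insert 2: appended to row 1. P = [[2]].
Insert 5: appended to row 1. P = [[2, 5]].
Insert 1: 1 bumps 2 from row 1; 2 starts row 2. P = [[1, 5], [2]].
Insert 4: 4 bumps 5 from row 1; 5 appends to row 2. P = [[1, 4], [2, 5]].
Insert 3: 3 bumps 4 from row 1; 4 bumps 5 from row 2; 5 starts row 3. P = [[1, 3], [2, 4], [5]].

So P = [[1, 3], [2, 4], [5]].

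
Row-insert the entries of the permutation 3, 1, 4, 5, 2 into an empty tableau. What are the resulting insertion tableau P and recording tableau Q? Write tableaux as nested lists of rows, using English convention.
P = [[1, 2, 5], [3, 4]], Q = [[1, 3, 4], [2, 5]]

Insert each entry of the permutation into P by Schensted row insertion, recording in Q the position of each new cell.

Insert 3: appended to row 1. P = [[3]].
Insert 1: 1 bumps 3 from row 1; 3 starts row 2. P = [[1], [3]].
Insert 4: appended to row 1. P = [[1, 4], [3]].
Insert 5: appended to row 1. P = [[1, 4, 5], [3]].
Insert 2: 2 bumps 4 from row 1; 4 appends to row 2. P = [[1, 2, 5], [3, 4]].

So P = [[1, 2, 5], [3, 4]], Q = [[1, 3, 4], [2, 5]].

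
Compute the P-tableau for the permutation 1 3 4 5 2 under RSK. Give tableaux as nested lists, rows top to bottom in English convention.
P = [[1, 2, 4, 5], [3]]

After inserting 1: P = [[1]].
After inserting 3: P = [[1, 3]].
After inserting 4: P = [[1, 3, 4]].
After inserting 5: P = [[1, 3, 4, 5]].
After inserting 2: P = [[1, 2, 4, 5], [3]].

So P = [[1, 2, 4, 5], [3]].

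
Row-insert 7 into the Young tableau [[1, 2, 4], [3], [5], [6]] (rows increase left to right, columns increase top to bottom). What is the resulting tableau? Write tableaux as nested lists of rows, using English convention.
7 is larger than every entry of row 1, so it is appended to row 1. The new tableau is [[1, 2, 4, 7], [3], [5], [6]].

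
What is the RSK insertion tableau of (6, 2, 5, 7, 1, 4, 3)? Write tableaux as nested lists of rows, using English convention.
Insert 6: appended to row 1. P = [[6]].
Insert 2: 2 bumps 6 from row 1; 6 starts row 2. P = [[2], [6]].
Insert 5: appended to row 1. P = [[2, 5], [6]].
Insert 7: appended to row 1. P = [[2, 5, 7], [6]].
Insert 1: 1 bumps 2 from row 1; 2 bumps 6 from row 2; 6 starts row 3. P = [[1, 5, 7], [2], [6]].
Insert 4: 4 bumps 5 from row 1; 5 appends to row 2. P = [[1, 4, 7], [2, 5], [6]].
Insert 3: 3 bumps 4 from row 1; 4 bumps 5 from row 2; 5 bumps 6 from row 3; 6 starts row 4. P = [[1, 3, 7], [2, 4], [5], [6]].

So P = [[1, 3, 7], [2, 4], [5], [6]].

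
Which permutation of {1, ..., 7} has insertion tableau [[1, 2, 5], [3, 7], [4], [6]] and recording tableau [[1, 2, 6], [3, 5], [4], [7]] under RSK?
6 7 4 1 3 5 2

Reverse the RSK construction: for i from n down to 1, find the cell of Q containing i, remove the entry at that cell from P, and reverse-bump it up through P; the value ejected from row 1 is w(i).

Step i=7: Q has 7 at row 4, column 1; remove 6 from row 4 of P and reverse-bump: 6 enters row 3 and ejects 4; 4 enters row 2 and ejects 3; 3 enters row 1 and ejects 2. So w(7) = 2. P is now [[1, 3, 5], [4, 7], [6]].
Step i=6: Q has 6 at row 1, column 3; remove that cell from P, ejecting 5. So w(6) = 5. P is now [[1, 3], [4, 7], [6]].
Step i=5: Q has 5 at row 2, column 2; remove 7 from row 2 of P and reverse-bump: 7 enters row 1 and ejects 3. So w(5) = 3. P is now [[1, 7], [4], [6]].
Step i=4: Q has 4 at row 3, column 1; remove 6 from row 3 of P and reverse-bump: 6 enters row 2 and ejects 4; 4 enters row 1 and ejects 1. So w(4) = 1. P is now [[4, 7], [6]].
Step i=3: Q has 3 at row 2, column 1; remove 6 from row 2 of P and reverse-bump: 6 enters row 1 and ejects 4. So w(3) = 4. P is now [[6, 7]].
Step i=2: Q has 2 at row 1, column 2; remove that cell from P, ejecting 7. So w(2) = 7. P is now [[6]].
Step i=1: Q has 1 at row 1, column 1; remove that cell from P, ejecting 6. So w(1) = 6. P is now [].

So w = 6 7 4 1 3 5 2.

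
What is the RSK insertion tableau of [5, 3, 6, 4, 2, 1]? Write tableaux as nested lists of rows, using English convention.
P = [[1, 4], [2, 6], [3], [5]]

Insert 5: appended to row 1. P = [[5]].
Insert 3: 3 bumps 5 from row 1; 5 starts row 2. P = [[3], [5]].
Insert 6: appended to row 1. P = [[3, 6], [5]].
Insert 4: 4 bumps 6 from row 1; 6 appends to row 2. P = [[3, 4], [5, 6]].
Insert 2: 2 bumps 3 from row 1; 3 bumps 5 from row 2; 5 starts row 3. P = [[2, 4], [3, 6], [5]].
Insert 1: 1 bumps 2 from row 1; 2 bumps 3 from row 2; 3 bumps 5 from row 3; 5 starts row 4. P = [[1, 4], [2, 6], [3], [5]].

So P = [[1, 4], [2, 6], [3], [5]].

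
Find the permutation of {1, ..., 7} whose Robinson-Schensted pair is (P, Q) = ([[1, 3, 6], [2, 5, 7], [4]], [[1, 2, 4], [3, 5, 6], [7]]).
4 5 2 7 3 6 1

Reverse the RSK construction: for i from n down to 1, find the cell of Q containing i, remove the entry at that cell from P, and reverse-bump it up through P; the value ejected from row 1 is w(i).

Step i=7: Q has 7 at row 3, column 1; remove 4 from row 3 of P and reverse-bump: 4 enters row 2 and ejects 2; 2 enters row 1 and ejects 1. So w(7) = 1. P is now [[2, 3, 6], [4, 5, 7]].
Step i=6: Q has 6 at row 2, column 3; remove 7 from row 2 of P and reverse-bump: 7 enters row 1 and ejects 6. So w(6) = 6. P is now [[2, 3, 7], [4, 5]].
Step i=5: Q has 5 at row 2, column 2; remove 5 from row 2 of P and reverse-bump: 5 enters row 1 and ejects 3. So w(5) = 3. P is now [[2, 5, 7], [4]].
Step i=4: Q has 4 at row 1, column 3; remove that cell from P, ejecting 7. So w(4) = 7. P is now [[2, 5], [4]].
Step i=3: Q has 3 at row 2, column 1; remove 4 from row 2 of P and reverse-bump: 4 enters row 1 and ejects 2. So w(3) = 2. P is now [[4, 5]].
Step i=2: Q has 2 at row 1, column 2; remove that cell from P, ejecting 5. So w(2) = 5. P is now [[4]].
Step i=1: Q has 1 at row 1, column 1; remove that cell from P, ejecting 4. So w(1) = 4. P is now [].

So w = 4 5 2 7 3 6 1.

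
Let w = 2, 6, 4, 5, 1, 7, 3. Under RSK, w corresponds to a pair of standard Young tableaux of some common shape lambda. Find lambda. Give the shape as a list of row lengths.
[4, 2, 1]

RSK row insertion gives P = [[1, 3, 5, 7], [2, 4], [6]], which has shape [4, 2, 1].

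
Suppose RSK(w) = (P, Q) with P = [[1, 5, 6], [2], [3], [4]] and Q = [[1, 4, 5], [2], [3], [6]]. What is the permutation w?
4 3 2 5 6 1

Reverse the RSK construction: for i from n down to 1, find the cell of Q containing i, remove the entry at that cell from P, and reverse-bump it up through P; the value ejected from row 1 is w(i).

Step i=6: Q has 6 at row 4, column 1; remove 4 from row 4 of P and reverse-bump: 4 enters row 3 and ejects 3; 3 enters row 2 and ejects 2; 2 enters row 1 and ejects 1. So w(6) = 1. P is now [[2, 5, 6], [3], [4]].
Step i=5: Q has 5 at row 1, column 3; remove that cell from P, ejecting 6. So w(5) = 6. P is now [[2, 5], [3], [4]].
Step i=4: Q has 4 at row 1, column 2; remove that cell from P, ejecting 5. So w(4) = 5. P is now [[2], [3], [4]].
Step i=3: Q has 3 at row 3, column 1; remove 4 from row 3 of P and reverse-bump: 4 enters row 2 and ejects 3; 3 enters row 1 and ejects 2. So w(3) = 2. P is now [[3], [4]].
Step i=2: Q has 2 at row 2, column 1; remove 4 from row 2 of P and reverse-bump: 4 enters row 1 and ejects 3. So w(2) = 3. P is now [[4]].
Step i=1: Q has 1 at row 1, column 1; remove that cell from P, ejecting 4. So w(1) = 4. P is now [].

So w = 4 3 2 5 6 1.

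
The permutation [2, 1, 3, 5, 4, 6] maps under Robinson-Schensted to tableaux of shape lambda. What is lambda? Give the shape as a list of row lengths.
[4, 2]

Row-insert each entry into an empty tableau.

After inserting 2: P = [[2]].
After inserting 1: P = [[1], [2]].
After inserting 3: P = [[1, 3], [2]].
After inserting 5: P = [[1, 3, 5], [2]].
After inserting 4: P = [[1, 3, 4], [2, 5]].
After inserting 6: P = [[1, 3, 4, 6], [2, 5]].

The final insertion tableau P = [[1, 3, 4, 6], [2, 5]] has shape [4, 2].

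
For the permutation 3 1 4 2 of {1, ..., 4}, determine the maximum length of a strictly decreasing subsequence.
2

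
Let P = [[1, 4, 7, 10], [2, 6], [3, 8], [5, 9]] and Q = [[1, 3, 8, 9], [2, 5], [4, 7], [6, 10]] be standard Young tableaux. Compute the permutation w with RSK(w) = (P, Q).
5 3 9 2 8 1 6 7 10 4

Reverse the RSK construction: for i from n down to 1, find the cell of Q containing i, remove the entry at that cell from P, and reverse-bump it up through P; the value ejected from row 1 is w(i).

Step i=10: Q has 10 at row 4, column 2; remove 9 from row 4 of P and reverse-bump: 9 enters row 3 and ejects 8; 8 enters row 2 and ejects 6; 6 enters row 1 and ejects 4. So w(10) = 4. P is now [[1, 6, 7, 10], [2, 8], [3, 9], [5]].
Step i=9: Q has 9 at row 1, column 4; remove that cell from P, ejecting 10. So w(9) = 10. P is now [[1, 6, 7], [2, 8], [3, 9], [5]].
Step i=8: Q has 8 at row 1, column 3; remove that cell from P, ejecting 7. So w(8) = 7. P is now [[1, 6], [2, 8], [3, 9], [5]].
Step i=7: Q has 7 at row 3, column 2; remove 9 from row 3 of P and reverse-bump: 9 enters row 2 and ejects 8; 8 enters row 1 and ejects 6. So w(7) = 6. P is now [[1, 8], [2, 9], [3], [5]].
Step i=6: Q has 6 at row 4, column 1; remove 5 from row 4 of P and reverse-bump: 5 enters row 3 and ejects 3; 3 enters row 2 and ejects 2; 2 enters row 1 and ejects 1. So w(6) = 1. P is now [[2, 8], [3, 9], [5]].
Step i=5: Q has 5 at row 2, column 2; remove 9 from row 2 of P and reverse-bump: 9 enters row 1 and ejects 8. So w(5) = 8. P is now [[2, 9], [3], [5]].
Step i=4: Q has 4 at row 3, column 1; remove 5 from row 3 of P and reverse-bump: 5 enters row 2 and ejects 3; 3 enters row 1 and ejects 2. So w(4) = 2. P is now [[3, 9], [5]].
Step i=3: Q has 3 at row 1, column 2; remove that cell from P, ejecting 9. So w(3) = 9. P is now [[3], [5]].
Step i=2: Q has 2 at row 2, column 1; remove 5 from row 2 of P and reverse-bump: 5 enters row 1 and ejects 3. So w(2) = 3. P is now [[5]].
Step i=1: Q has 1 at row 1, column 1; remove that cell from P, ejecting 5. So w(1) = 5. P is now [].

So w = 5 3 9 2 8 1 6 7 10 4.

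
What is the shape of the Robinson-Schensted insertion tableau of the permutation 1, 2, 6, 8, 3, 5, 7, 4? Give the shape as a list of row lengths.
Row-insert each entry into an empty tableau.

After inserting 1: P = [[1]].
After inserting 2: P = [[1, 2]].
After inserting 6: P = [[1, 2, 6]].
After inserting 8: P = [[1, 2, 6, 8]].
After inserting 3: P = [[1, 2, 3, 8], [6]].
After inserting 5: P = [[1, 2, 3, 5], [6, 8]].
After inserting 7: P = [[1, 2, 3, 5, 7], [6, 8]].
After inserting 4: P = [[1, 2, 3, 4, 7], [5, 8], [6]].

The final insertion tableau P = [[1, 2, 3, 4, 7], [5, 8], [6]] has shape [5, 2, 1].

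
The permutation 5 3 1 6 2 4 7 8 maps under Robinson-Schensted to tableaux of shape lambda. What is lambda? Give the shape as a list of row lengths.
[5, 2, 1]

Row-insert each entry into an empty tableau.

After inserting 5: P = [[5]].
After inserting 3: P = [[3], [5]].
After inserting 1: P = [[1], [3], [5]].
After inserting 6: P = [[1, 6], [3], [5]].
After inserting 2: P = [[1, 2], [3, 6], [5]].
After inserting 4: P = [[1, 2, 4], [3, 6], [5]].
After inserting 7: P = [[1, 2, 4, 7], [3, 6], [5]].
After inserting 8: P = [[1, 2, 4, 7, 8], [3, 6], [5]].

The final insertion tableau P = [[1, 2, 4, 7, 8], [3, 6], [5]] has shape [5, 2, 1].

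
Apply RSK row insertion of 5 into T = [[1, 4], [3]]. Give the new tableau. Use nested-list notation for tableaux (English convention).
5 is larger than every entry of row 1, so it is appended to row 1. The new tableau is [[1, 4, 5], [3]].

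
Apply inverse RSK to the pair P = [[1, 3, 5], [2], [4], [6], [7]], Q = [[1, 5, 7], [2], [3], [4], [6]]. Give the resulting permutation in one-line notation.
Reverse the RSK construction: for i from n down to 1, find the cell of Q containing i, remove the entry at that cell from P, and reverse-bump it up through P; the value ejected from row 1 is w(i).

Step i=7: Q has 7 at row 1, column 3; remove that cell from P, ejecting 5. So w(7) = 5. P is now [[1, 3], [2], [4], [6], [7]].
Step i=6: Q has 6 at row 5, column 1; remove 7 from row 5 of P and reverse-bump: 7 enters row 4 and ejects 6; 6 enters row 3 and ejects 4; 4 enters row 2 and ejects 2; 2 enters row 1 and ejects 1. So w(6) = 1. P is now [[2, 3], [4], [6], [7]].
Step i=5: Q has 5 at row 1, column 2; remove that cell from P, ejecting 3. So w(5) = 3. P is now [[2], [4], [6], [7]].
Step i=4: Q has 4 at row 4, column 1; remove 7 from row 4 of P and reverse-bump: 7 enters row 3 and ejects 6; 6 enters row 2 and ejects 4; 4 enters row 1 and ejects 2. So w(4) = 2. P is now [[4], [6], [7]].
Step i=3: Q has 3 at row 3, column 1; remove 7 from row 3 of P and reverse-bump: 7 enters row 2 and ejects 6; 6 enters row 1 and ejects 4. So w(3) = 4. P is now [[6], [7]].
Step i=2: Q has 2 at row 2, column 1; remove 7 from row 2 of P and reverse-bump: 7 enters row 1 and ejects 6. So w(2) = 6. P is now [[7]].
Step i=1: Q has 1 at row 1, column 1; remove that cell from P, ejecting 7. So w(1) = 7. P is now [].

So w = 7 6 4 2 3 1 5.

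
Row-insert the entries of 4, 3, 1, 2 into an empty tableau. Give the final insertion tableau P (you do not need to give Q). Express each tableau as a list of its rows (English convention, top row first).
Insert 4: appended to row 1. P = [[4]].
Insert 3: 3 bumps 4 from row 1; 4 starts row 2. P = [[3], [4]].
Insert 1: 1 bumps 3 from row 1; 3 bumps 4 from row 2; 4 starts row 3. P = [[1], [3], [4]].
Insert 2: appended to row 1. P = [[1, 2], [3], [4]].

So P = [[1, 2], [3], [4]].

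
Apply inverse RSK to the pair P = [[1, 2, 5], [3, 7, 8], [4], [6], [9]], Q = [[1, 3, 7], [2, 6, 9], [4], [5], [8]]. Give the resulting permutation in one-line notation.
Reverse the RSK construction: for i from n down to 1, find the cell of Q containing i, remove the entry at that cell from P, and reverse-bump it up through P; the value ejected from row 1 is w(i).

Step i=9: Q has 9 at row 2, column 3; remove 8 from row 2 of P and reverse-bump: 8 enters row 1 and ejects 5. So w(9) = 5. P is now [[1, 2, 8], [3, 7], [4], [6], [9]].
Step i=8: Q has 8 at row 5, column 1; remove 9 from row 5 of P and reverse-bump: 9 enters row 4 and ejects 6; 6 enters row 3 and ejects 4; 4 enters row 2 and ejects 3; 3 enters row 1 and ejects 2. So w(8) = 2. P is now [[1, 3, 8], [4, 7], [6], [9]].
Step i=7: Q has 7 at row 1, column 3; remove that cell from P, ejecting 8. So w(7) = 8. P is now [[1, 3], [4, 7], [6], [9]].
Step i=6: Q has 6 at row 2, column 2; remove 7 from row 2 of P and reverse-bump: 7 enters row 1 and ejects 3. So w(6) = 3. P is now [[1, 7], [4], [6], [9]].
Step i=5: Q has 5 at row 4, column 1; remove 9 from row 4 of P and reverse-bump: 9 enters row 3 and ejects 6; 6 enters row 2 and ejects 4; 4 enters row 1 and ejects 1. So w(5) = 1. P is now [[4, 7], [6], [9]].
Step i=4: Q has 4 at row 3, column 1; remove 9 from row 3 of P and reverse-bump: 9 enters row 2 and ejects 6; 6 enters row 1 and ejects 4. So w(4) = 4. P is now [[6, 7], [9]].
Step i=3: Q has 3 at row 1, column 2; remove that cell from P, ejecting 7. So w(3) = 7. P is now [[6], [9]].
Step i=2: Q has 2 at row 2, column 1; remove 9 from row 2 of P and reverse-bump: 9 enters row 1 and ejects 6. So w(2) = 6. P is now [[9]].
Step i=1: Q has 1 at row 1, column 1; remove that cell from P, ejecting 9. So w(1) = 9. P is now [].

So w = 9 6 7 4 1 3 8 2 5.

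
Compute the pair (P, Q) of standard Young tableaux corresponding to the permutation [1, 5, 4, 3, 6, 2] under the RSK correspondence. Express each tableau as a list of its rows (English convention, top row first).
P = [[1, 2, 6], [3], [4], [5]], Q = [[1, 2, 5], [3], [4], [6]]

Insert each entry of the permutation into P by Schensted row insertion, recording in Q the position of each new cell.

Insert 1: appended to row 1. P = [[1]].
Insert 5: appended to row 1. P = [[1, 5]].
Insert 4: 4 bumps 5 from row 1; 5 starts row 2. P = [[1, 4], [5]].
Insert 3: 3 bumps 4 from row 1; 4 bumps 5 from row 2; 5 starts row 3. P = [[1, 3], [4], [5]].
Insert 6: appended to row 1. P = [[1, 3, 6], [4], [5]].
Insert 2: 2 bumps 3 from row 1; 3 bumps 4 from row 2; 4 bumps 5 from row 3; 5 starts row 4. P = [[1, 2, 6], [3], [4], [5]].

So P = [[1, 2, 6], [3], [4], [5]], Q = [[1, 2, 5], [3], [4], [6]].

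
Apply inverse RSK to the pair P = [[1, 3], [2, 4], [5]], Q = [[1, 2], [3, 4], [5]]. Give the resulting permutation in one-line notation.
2 5 1 4 3

Reverse the RSK construction: for i from n down to 1, find the cell of Q containing i, remove the entry at that cell from P, and reverse-bump it up through P; the value ejected from row 1 is w(i).

Step i=5: Q has 5 at row 3, column 1; remove 5 from row 3 of P and reverse-bump: 5 enters row 2 and ejects 4; 4 enters row 1 and ejects 3. So w(5) = 3. P is now [[1, 4], [2, 5]].
Step i=4: Q has 4 at row 2, column 2; remove 5 from row 2 of P and reverse-bump: 5 enters row 1 and ejects 4. So w(4) = 4. P is now [[1, 5], [2]].
Step i=3: Q has 3 at row 2, column 1; remove 2 from row 2 of P and reverse-bump: 2 enters row 1 and ejects 1. So w(3) = 1. P is now [[2, 5]].
Step i=2: Q has 2 at row 1, column 2; remove that cell from P, ejecting 5. So w(2) = 5. P is now [[2]].
Step i=1: Q has 1 at row 1, column 1; remove that cell from P, ejecting 2. So w(1) = 2. P is now [].

So w = 2 5 1 4 3.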